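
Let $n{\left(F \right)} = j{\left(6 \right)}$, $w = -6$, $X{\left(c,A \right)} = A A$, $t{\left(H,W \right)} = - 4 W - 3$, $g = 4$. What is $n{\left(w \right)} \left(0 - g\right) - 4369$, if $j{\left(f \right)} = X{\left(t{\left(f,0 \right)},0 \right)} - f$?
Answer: $-4345$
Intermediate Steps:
$t{\left(H,W \right)} = -3 - 4 W$
$X{\left(c,A \right)} = A^{2}$
$j{\left(f \right)} = - f$ ($j{\left(f \right)} = 0^{2} - f = 0 - f = - f$)
$n{\left(F \right)} = -6$ ($n{\left(F \right)} = \left(-1\right) 6 = -6$)
$n{\left(w \right)} \left(0 - g\right) - 4369 = - 6 \left(0 - 4\right) - 4369 = \left(-6\right) \left(-4\right) - 4369 = 24 - 4369 = -4345$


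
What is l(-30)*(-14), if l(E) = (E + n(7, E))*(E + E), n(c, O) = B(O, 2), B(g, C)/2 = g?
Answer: -75600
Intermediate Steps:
B(g, C) = 2*g
n(c, O) = 2*O
l(E) = 6*E² (l(E) = (E + 2*E)*(E + E) = (3*E)*(2*E) = 6*E²)
l(-30)*(-14) = (6*(-30)²)*(-14) = (6*900)*(-14) = 5400*(-14) = -75600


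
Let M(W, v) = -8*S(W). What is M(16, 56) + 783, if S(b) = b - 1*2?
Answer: 671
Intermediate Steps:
S(b) = -2 + b (S(b) = b - 2 = -2 + b)
M(W, v) = 16 - 8*W (M(W, v) = -8*(-2 + W) = 16 - 8*W)
M(16, 56) + 783 = (16 - 8*16) + 783 = (16 - 128) + 783 = -112 + 783 = 671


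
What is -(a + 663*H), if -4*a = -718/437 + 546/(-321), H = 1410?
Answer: -43711755060/46759 ≈ -9.3483e+5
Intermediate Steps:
a = 39090/46759 (a = -(-718/437 + 546/(-321))/4 = -(-718*1/437 + 546*(-1/321))/4 = -(-718/437 - 182/107)/4 = -1/4*(-156360/46759) = 39090/46759 ≈ 0.83599)
-(a + 663*H) = -(39090/46759 + 663*1410) = -(39090/46759 + 934830) = -1*43711755060/46759 = -43711755060/46759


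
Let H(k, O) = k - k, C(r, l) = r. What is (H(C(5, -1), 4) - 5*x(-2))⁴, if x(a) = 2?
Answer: 10000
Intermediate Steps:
H(k, O) = 0
(H(C(5, -1), 4) - 5*x(-2))⁴ = (0 - 5*2)⁴ = (0 - 10)⁴ = (-10)⁴ = 10000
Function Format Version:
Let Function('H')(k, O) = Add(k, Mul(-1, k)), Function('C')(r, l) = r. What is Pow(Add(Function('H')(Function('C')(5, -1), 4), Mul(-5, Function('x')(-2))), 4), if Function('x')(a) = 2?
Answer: 10000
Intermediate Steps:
Function('H')(k, O) = 0
Pow(Add(Function('H')(Function('C')(5, -1), 4), Mul(-5, Function('x')(-2))), 4) = Pow(Add(0, Mul(-5, 2)), 4) = Pow(Add(0, -10), 4) = Pow(-10, 4) = 10000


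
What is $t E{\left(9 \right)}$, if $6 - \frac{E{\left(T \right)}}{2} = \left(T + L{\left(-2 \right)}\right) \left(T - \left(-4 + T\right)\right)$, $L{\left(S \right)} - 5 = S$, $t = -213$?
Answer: $17892$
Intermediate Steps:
$L{\left(S \right)} = 5 + S$
$E{\left(T \right)} = -12 - 8 T$ ($E{\left(T \right)} = 12 - 2 \left(T + \left(5 - 2\right)\right) \left(T - \left(-4 + T\right)\right) = 12 - 2 \left(T + 3\right) 4 = 12 - 2 \left(3 + T\right) 4 = 12 - 2 \left(12 + 4 T\right) = 12 - \left(24 + 8 T\right) = -12 - 8 T$)
$t E{\left(9 \right)} = - 213 \left(-12 - 72\right) = \left(-213\right) \left(-84\right) = 17892$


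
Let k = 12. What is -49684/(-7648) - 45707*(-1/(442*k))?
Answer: 2394887/158457 ≈ 15.114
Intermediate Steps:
-49684/(-7648) - 45707*(-1/(442*k)) = -49684/(-7648) - 45707/((12*34)*(-13)) = -49684*(-1/7648) - 45707/(408*(-13)) = 12421/1912 - 45707/(-5304) = 12421/1912 - 45707*(-1/5304) = 12421/1912 + 45707/5304 = 2394887/158457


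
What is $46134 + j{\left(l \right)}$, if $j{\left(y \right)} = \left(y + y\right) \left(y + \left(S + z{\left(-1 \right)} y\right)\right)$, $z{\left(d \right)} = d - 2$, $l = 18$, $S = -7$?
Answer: $44586$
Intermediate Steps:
$z{\left(d \right)} = -2 + d$
$j{\left(y \right)} = 2 y \left(-7 - 2 y\right)$ ($j{\left(y \right)} = \left(y + y\right) \left(y + \left(-7 + \left(-2 - 1\right) y\right)\right) = 2 y \left(y - \left(7 + 3 y\right)\right) = 2 y \left(-7 - 2 y\right)$)
$46134 + j{\left(l \right)} = 46134 - 36 \left(7 + 2 \cdot 18\right) = 46134 - 36 \left(7 + 36\right) = 46134 - 36 \cdot 43 = 46134 - 1548 = 44586$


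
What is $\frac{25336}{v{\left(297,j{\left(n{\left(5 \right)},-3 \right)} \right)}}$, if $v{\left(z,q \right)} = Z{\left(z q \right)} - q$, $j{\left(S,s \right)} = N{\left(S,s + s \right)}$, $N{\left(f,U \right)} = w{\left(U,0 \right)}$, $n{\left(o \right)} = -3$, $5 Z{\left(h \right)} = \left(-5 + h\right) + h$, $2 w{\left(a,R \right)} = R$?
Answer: $-25336$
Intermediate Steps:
$w{\left(a,R \right)} = \frac{R}{2}$
$Z{\left(h \right)} = -1 + \frac{2 h}{5}$ ($Z{\left(h \right)} = \frac{\left(-5 + h\right) + h}{5} = \frac{-5 + 2 h}{5} = -1 + \frac{2 h}{5}$)
$N{\left(f,U \right)} = 0$ ($N{\left(f,U \right)} = \frac{1}{2} \cdot 0 = 0$)
$j{\left(S,s \right)} = 0$
$v{\left(z,q \right)} = -1 - q + \frac{2 q z}{5}$ ($v{\left(z,q \right)} = \left(-1 + \frac{2 z q}{5}\right) - q = \left(-1 + \frac{2 q z}{5}\right) - q = -1 - q + \frac{2 q z}{5}$)
$\frac{25336}{v{\left(297,j{\left(n{\left(5 \right)},-3 \right)} \right)}} = \frac{25336}{-1 - 0 + \frac{2}{5} \cdot 0 \cdot 297} = \frac{25336}{-1 + 0 + 0} = \frac{25336}{-1} = 25336 \left(-1\right) = -25336$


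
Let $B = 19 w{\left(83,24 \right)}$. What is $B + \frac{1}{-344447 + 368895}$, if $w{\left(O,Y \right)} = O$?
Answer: $\frac{38554497}{24448} \approx 1577.0$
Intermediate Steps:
$B = 1577$ ($B = 19 \cdot 83 = 1577$)
$B + \frac{1}{-344447 + 368895} = 1577 + \frac{1}{-344447 + 368895} = 1577 + \frac{1}{24448} = \frac{38554497}{24448}$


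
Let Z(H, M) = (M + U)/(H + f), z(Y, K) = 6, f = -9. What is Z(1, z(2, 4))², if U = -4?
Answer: 1/16 ≈ 0.062500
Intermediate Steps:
Z(H, M) = (-4 + M)/(-9 + H) (Z(H, M) = (M - 4)/(H - 9) = (-4 + M)/(-9 + H))
Z(1, z(2, 4))² = ((-4 + 6)/(-9 + 1))² = (2/(-8))² = (-⅛*2)² = (-¼)² = 1/16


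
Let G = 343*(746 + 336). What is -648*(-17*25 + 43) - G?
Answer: -123590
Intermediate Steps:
G = 371126 (G = 343*1082 = 371126)
-648*(-17*25 + 43) - G = -648*(-17*25 + 43) - 1*371126 = -648*(-425 + 43) - 371126 = -648*(-382) - 371126 = 247536 - 371126 = -123590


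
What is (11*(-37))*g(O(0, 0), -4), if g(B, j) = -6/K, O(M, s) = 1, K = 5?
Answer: 2442/5 ≈ 488.40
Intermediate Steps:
g(B, j) = -6/5
(11*(-37))*g(O(0, 0), -4) = (11*(-37))*(-6/5) = -407*(-6/5) = 2442/5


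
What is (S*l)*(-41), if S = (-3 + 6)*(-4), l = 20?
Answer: 9840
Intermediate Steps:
S = -12 (S = 3*(-4) = -12)
(S*l)*(-41) = -12*20*(-41) = -240*(-41) = 9840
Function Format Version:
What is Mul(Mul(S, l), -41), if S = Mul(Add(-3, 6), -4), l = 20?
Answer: 9840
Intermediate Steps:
S = -12 (S = Mul(3, -4) = -12)
Mul(Mul(S, l), -41) = Mul(Mul(-12, 20), -41) = Mul(-240, -41) = 9840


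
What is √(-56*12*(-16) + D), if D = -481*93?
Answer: I*√33981 ≈ 184.34*I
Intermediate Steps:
D = -44733
√(-56*12*(-16) + D) = √(-56*12*(-16) - 44733) = √(-672*(-16) - 44733) = √(10752 - 44733) = √(-33981) = I*√33981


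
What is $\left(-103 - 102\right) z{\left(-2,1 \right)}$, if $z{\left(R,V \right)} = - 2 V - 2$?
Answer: $820$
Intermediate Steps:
$z{\left(R,V \right)} = -2 - 2 V$
$\left(-103 - 102\right) z{\left(-2,1 \right)} = \left(-103 - 102\right) \left(-2 - 2\right) = - 205 \left(-2 - 2\right) = \left(-205\right) \left(-4\right) = 820$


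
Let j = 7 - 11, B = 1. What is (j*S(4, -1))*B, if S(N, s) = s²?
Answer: -4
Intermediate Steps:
j = -4
(j*S(4, -1))*B = -4*(-1)²*1 = -4*1*1 = -4*1 = -4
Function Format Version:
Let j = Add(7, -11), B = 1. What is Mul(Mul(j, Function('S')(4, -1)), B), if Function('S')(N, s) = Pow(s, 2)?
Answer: -4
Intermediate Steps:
j = -4
Mul(Mul(j, Function('S')(4, -1)), B) = Mul(Mul(-4, Pow(-1, 2)), 1) = Mul(Mul(-4, 1), 1) = Mul(-4, 1) = -4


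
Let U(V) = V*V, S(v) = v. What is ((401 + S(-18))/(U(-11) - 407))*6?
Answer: -1149/143 ≈ -8.0350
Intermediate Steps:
U(V) = V**2
((401 + S(-18))/(U(-11) - 407))*6 = ((401 - 18)/((-11)**2 - 407))*6 = (383/(121 - 407))*6 = (383/(-286))*6 = (383*(-1/286))*6 = -383/286*6 = -1149/143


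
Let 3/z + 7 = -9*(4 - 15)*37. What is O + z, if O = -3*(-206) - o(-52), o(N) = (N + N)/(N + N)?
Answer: 2255755/3656 ≈ 617.00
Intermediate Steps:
z = 3/3656 (z = 3/(-7 - 9*(4 - 15)*37) = 3/(-7 - 9*(-11)*37) = 3/(-7 + 99*37) = 3/(-7 + 3663) = 3/3656 ≈ 0.00082057)
o(N) = 1 (o(N) = (2*N)/((2*N)) = (2*N)*(1/(2*N)) = 1)
O = 617 (O = -3*(-206) - 1*1 = 618 - 1 = 617)
O + z = 617 + 3/3656 = 2255755/3656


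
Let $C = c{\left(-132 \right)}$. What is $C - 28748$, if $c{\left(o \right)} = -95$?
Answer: $-28843$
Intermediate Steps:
$C = -95$
$C - 28748 = -95 - 28748 = -28843$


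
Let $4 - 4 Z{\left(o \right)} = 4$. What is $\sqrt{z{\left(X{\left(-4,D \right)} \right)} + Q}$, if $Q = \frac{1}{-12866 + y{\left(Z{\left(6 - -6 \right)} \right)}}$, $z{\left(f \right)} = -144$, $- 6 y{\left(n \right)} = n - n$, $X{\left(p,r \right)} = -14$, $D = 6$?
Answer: $\frac{i \sqrt{23836902530}}{12866} \approx 12.0 i$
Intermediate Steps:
$Z{\left(o \right)} = 0$ ($Z{\left(o \right)} = 1 - 1 = 0$)
$y{\left(n \right)} = 0$ ($y{\left(n \right)} = - \frac{n - n}{6} = \left(- \frac{1}{6}\right) 0 = 0$)
$Q = - \frac{1}{12866}$ ($Q = \frac{1}{-12866 + 0} = \frac{1}{-12866} = - \frac{1}{12866} \approx -7.7724 \cdot 10^{-5}$)
$\sqrt{z{\left(X{\left(-4,D \right)} \right)} + Q} = \sqrt{-144 - \frac{1}{12866}} = \sqrt{- \frac{1852705}{12866}} = \frac{i \sqrt{23836902530}}{12866}$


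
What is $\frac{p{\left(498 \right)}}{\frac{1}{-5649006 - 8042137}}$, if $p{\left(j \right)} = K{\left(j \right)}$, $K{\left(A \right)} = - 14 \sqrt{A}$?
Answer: $191676002 \sqrt{498} \approx 4.2774 \cdot 10^{9}$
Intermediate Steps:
$p{\left(j \right)} = - 14 \sqrt{j}$
$\frac{p{\left(498 \right)}}{\frac{1}{-5649006 - 8042137}} = \frac{\left(-14\right) \sqrt{498}}{\frac{1}{-5649006 - 8042137}} = \frac{\left(-14\right) \sqrt{498}}{\frac{1}{-13691143}} = \frac{\left(-14\right) \sqrt{498}}{- \frac{1}{13691143}} = - 14 \sqrt{498} \left(-13691143\right) = 191676002 \sqrt{498}$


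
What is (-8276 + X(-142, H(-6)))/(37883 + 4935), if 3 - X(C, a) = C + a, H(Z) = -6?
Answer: -8125/42818 ≈ -0.18976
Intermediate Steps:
X(C, a) = 3 - C - a (X(C, a) = 3 - (C + a) = 3 + (-C - a) = 3 - C - a)
(-8276 + X(-142, H(-6)))/(37883 + 4935) = (-8276 + (3 - 1*(-142) - 1*(-6)))/(37883 + 4935) = (-8276 + (3 + 142 + 6))/42818 = (-8276 + 151)*(1/42818) = -8125*1/42818 = -8125/42818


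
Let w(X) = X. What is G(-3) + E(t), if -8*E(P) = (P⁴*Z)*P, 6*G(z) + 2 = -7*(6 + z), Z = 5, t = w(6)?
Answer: -29183/6 ≈ -4863.8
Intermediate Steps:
t = 6
G(z) = -22/3 - 7*z/6 (G(z) = -⅓ + (-7*(6 + z))/6 = -⅓ + (-42 - 7*z)/6 = -⅓ + (-7 - 7*z/6) = -22/3 - 7*z/6)
E(P) = -5*P⁵/8 (E(P) = -P⁴*5*P/8 = -5*P⁴*P/8 = -5*P⁵/8)
G(-3) + E(t) = (-22/3 - 7/6*(-3)) - 5/8*6⁵ = (-22/3 + 7/2) - 5/8*7776 = -23/6 - 4860 = -29183/6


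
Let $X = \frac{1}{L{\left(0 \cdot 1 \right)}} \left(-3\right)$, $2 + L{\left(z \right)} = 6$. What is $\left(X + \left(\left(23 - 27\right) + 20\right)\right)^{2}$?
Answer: $\frac{3721}{16} \approx 232.56$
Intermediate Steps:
$L{\left(z \right)} = 4$ ($L{\left(z \right)} = -2 + 6 = 4$)
$X = - \frac{3}{4}$ ($X = \frac{1}{4} \left(-3\right) = - \frac{3}{4} \approx -0.75$)
$\left(X + \left(\left(23 - 27\right) + 20\right)\right)^{2} = \left(- \frac{3}{4} + \left(\left(23 - 27\right) + 20\right)\right)^{2} = \left(- \frac{3}{4} + \left(-4 + 20\right)\right)^{2} = \left(- \frac{3}{4} + 16\right)^{2} = \left(\frac{61}{4}\right)^{2} = \frac{3721}{16}$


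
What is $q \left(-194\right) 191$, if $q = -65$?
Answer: $2408510$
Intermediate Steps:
$q \left(-194\right) 191 = \left(-65\right) \left(-194\right) 191 = 12610 \cdot 191 = 2408510$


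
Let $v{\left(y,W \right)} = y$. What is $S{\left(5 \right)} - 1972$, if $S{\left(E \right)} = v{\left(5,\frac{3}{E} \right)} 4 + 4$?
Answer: $-1948$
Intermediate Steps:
$S{\left(E \right)} = 24$ ($S{\left(E \right)} = 5 \cdot 4 + 4 = 20 + 4 = 24$)
$S{\left(5 \right)} - 1972 = 24 - 1972 = -1948$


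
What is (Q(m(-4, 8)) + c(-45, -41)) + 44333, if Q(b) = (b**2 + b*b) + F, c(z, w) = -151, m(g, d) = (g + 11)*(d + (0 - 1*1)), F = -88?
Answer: 48896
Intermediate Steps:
m(g, d) = (-1 + d)*(11 + g) (m(g, d) = (11 + g)*(d + (0 - 1)) = (11 + g)*(d - 1) = (11 + g)*(-1 + d) = (-1 + d)*(11 + g))
Q(b) = -88 + 2*b**2 (Q(b) = (b**2 + b*b) - 88 = (b**2 + b**2) - 88 = 2*b**2 - 88 = -88 + 2*b**2)
(Q(m(-4, 8)) + c(-45, -41)) + 44333 = ((-88 + 2*(-11 - 1*(-4) + 11*8 + 8*(-4))**2) - 151) + 44333 = ((-88 + 2*(-11 + 4 + 88 - 32)**2) - 151) + 44333 = ((-88 + 2*49**2) - 151) + 44333 = ((-88 + 2*2401) - 151) + 44333 = ((-88 + 4802) - 151) + 44333 = (4714 - 151) + 44333 = 4563 + 44333 = 48896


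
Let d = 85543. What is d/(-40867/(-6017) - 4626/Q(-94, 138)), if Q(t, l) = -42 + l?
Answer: -8235395696/3985235 ≈ -2066.5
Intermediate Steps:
d/(-40867/(-6017) - 4626/Q(-94, 138)) = 85543/(-40867/(-6017) - 4626/(-42 + 138)) = 85543/(-40867*(-1/6017) - 4626/96) = 85543/(40867/6017 - 4626*1/96) = 85543/(40867/6017 - 771/16) = 85543/(-3985235/96272) = 85543*(-96272/3985235) = -8235395696/3985235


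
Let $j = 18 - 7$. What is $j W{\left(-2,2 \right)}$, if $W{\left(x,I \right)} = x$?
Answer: $-22$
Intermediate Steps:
$j = 11$ ($j = 18 - 7 = 11$)
$j W{\left(-2,2 \right)} = 11 \left(-2\right) = -22$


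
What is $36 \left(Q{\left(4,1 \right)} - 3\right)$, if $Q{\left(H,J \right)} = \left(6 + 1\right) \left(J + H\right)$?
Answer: $1152$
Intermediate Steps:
$Q{\left(H,J \right)} = 7 H + 7 J$ ($Q{\left(H,J \right)} = 7 \left(H + J\right) = 7 H + 7 J$)
$36 \left(Q{\left(4,1 \right)} - 3\right) = 36 \left(\left(7 \cdot 4 + 7 \cdot 1\right) - 3\right) = 36 \left(\left(28 + 7\right) + \left(-24 + 21\right)\right) = 36 \left(35 - 3\right) = 36 \cdot 32 = 1152$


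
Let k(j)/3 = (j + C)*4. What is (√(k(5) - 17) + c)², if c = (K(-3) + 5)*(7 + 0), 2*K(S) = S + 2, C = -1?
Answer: 4093/4 + 63*√31 ≈ 1374.0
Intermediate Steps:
K(S) = 1 + S/2 (K(S) = (S + 2)/2 = (2 + S)/2 = 1 + S/2)
k(j) = -12 + 12*j (k(j) = 3*((j - 1)*4) = 3*((-1 + j)*4) = 3*(-4 + 4*j) = -12 + 12*j)
c = 63/2 (c = ((1 + (½)*(-3)) + 5)*(7 + 0) = ((1 - 3/2) + 5)*7 = (-½ + 5)*7 = (9/2)*7 = 63/2 ≈ 31.500)
(√(k(5) - 17) + c)² = (√((-12 + 12*5) - 17) + 63/2)² = (√((-12 + 60) - 17) + 63/2)² = (√(48 - 17) + 63/2)² = (√31 + 63/2)² = (63/2 + √31)²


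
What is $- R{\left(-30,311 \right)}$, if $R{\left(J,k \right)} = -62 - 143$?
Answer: $205$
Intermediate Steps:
$R{\left(J,k \right)} = -205$ ($R{\left(J,k \right)} = -62 - 143 = -205$)
$- R{\left(-30,311 \right)} = \left(-1\right) \left(-205\right) = 205$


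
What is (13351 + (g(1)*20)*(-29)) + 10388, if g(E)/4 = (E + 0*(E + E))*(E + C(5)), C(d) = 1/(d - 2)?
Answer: 61937/3 ≈ 20646.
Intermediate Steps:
C(d) = 1/(-2 + d)
g(E) = 4*E*(⅓ + E) (g(E) = 4*((E + 0*(E + E))*(E + 1/(-2 + 5))) = 4*((E + 0*(2*E))*(E + 1/3)) = 4*((E + 0)*(E + ⅓)) = 4*(E*(⅓ + E)) = 4*E*(⅓ + E))
(13351 + (g(1)*20)*(-29)) + 10388 = (13351 + (((4/3)*1*(1 + 3*1))*20)*(-29)) + 10388 = (13351 + (((4/3)*1*(1 + 3))*20)*(-29)) + 10388 = (13351 + (((4/3)*1*4)*20)*(-29)) + 10388 = (13351 + ((16/3)*20)*(-29)) + 10388 = (13351 + (320/3)*(-29)) + 10388 = (13351 - 9280/3) + 10388 = 30773/3 + 10388 = 61937/3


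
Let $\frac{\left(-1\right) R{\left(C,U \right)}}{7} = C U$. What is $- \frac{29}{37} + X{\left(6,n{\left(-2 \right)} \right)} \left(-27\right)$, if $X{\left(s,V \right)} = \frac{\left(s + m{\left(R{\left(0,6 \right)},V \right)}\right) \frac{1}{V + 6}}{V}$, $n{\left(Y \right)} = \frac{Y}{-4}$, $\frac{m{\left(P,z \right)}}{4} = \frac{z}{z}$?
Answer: $- \frac{40337}{481} \approx -83.861$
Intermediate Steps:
$R{\left(C,U \right)} = - 7 C U$
$m{\left(P,z \right)} = 4$ ($m{\left(P,z \right)} = 4 \frac{z}{z} = 4 \cdot 1 = 4$)
$n{\left(Y \right)} = - \frac{Y}{4}$ ($n{\left(Y \right)} = Y \left(- \frac{1}{4}\right) = - \frac{Y}{4}$)
$X{\left(s,V \right)} = \frac{4 + s}{V \left(6 + V\right)}$ ($X{\left(s,V \right)} = \frac{\left(s + 4\right) \frac{1}{V + 6}}{V} = \frac{\left(4 + s\right) \frac{1}{6 + V}}{V} = \frac{\frac{1}{6 + V} \left(4 + s\right)}{V} = \frac{4 + s}{V \left(6 + V\right)}$)
$- \frac{29}{37} + X{\left(6,n{\left(-2 \right)} \right)} \left(-27\right) = - \frac{29}{37} + \frac{4 + 6}{\left(- \frac{1}{4}\right) \left(-2\right) \left(6 - - \frac{1}{2}\right)} \left(-27\right) = \left(-29\right) \frac{1}{37} + \frac{1}{\frac{1}{2}} \frac{1}{6 + \frac{1}{2}} \cdot 10 \left(-27\right) = - \frac{29}{37} + 2 \frac{1}{\frac{13}{2}} \cdot 10 \left(-27\right) = - \frac{29}{37} + 2 \cdot \frac{2}{13} \cdot 10 \left(-27\right) = - \frac{29}{37} + \frac{40}{13} \left(-27\right) = - \frac{29}{37} - \frac{1080}{13} = - \frac{40337}{481}$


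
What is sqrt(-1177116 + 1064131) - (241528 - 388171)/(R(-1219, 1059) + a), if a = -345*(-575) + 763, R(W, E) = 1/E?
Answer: 155294937/210887143 + I*sqrt(112985) ≈ 0.73639 + 336.13*I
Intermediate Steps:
a = 199138 (a = 198375 + 763 = 199138)
sqrt(-1177116 + 1064131) - (241528 - 388171)/(R(-1219, 1059) + a) = sqrt(-1177116 + 1064131) - (241528 - 388171)/(1/1059 + 199138) = sqrt(-112985) - (-146643)/(1/1059 + 199138) = I*sqrt(112985) - (-146643)/210887143/1059 = I*sqrt(112985) - (-146643)*1059/210887143 = I*sqrt(112985) - 1*(-155294937/210887143) = I*sqrt(112985) + 155294937/210887143 = 155294937/210887143 + I*sqrt(112985)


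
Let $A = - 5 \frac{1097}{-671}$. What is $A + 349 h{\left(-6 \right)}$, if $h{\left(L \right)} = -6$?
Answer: $- \frac{1399589}{671} \approx -2085.8$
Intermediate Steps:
$A = \frac{5485}{671}$ ($A = - 5 \cdot 1097 \left(- \frac{1}{671}\right) = \left(-5\right) \left(- \frac{1097}{671}\right) = \frac{5485}{671} \approx 8.1744$)
$A + 349 h{\left(-6 \right)} = \frac{5485}{671} + 349 \left(-6\right) = \frac{5485}{671} - 2094 = - \frac{1399589}{671}$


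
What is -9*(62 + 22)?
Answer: -756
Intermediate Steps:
-9*(62 + 22) = -9*84 = -756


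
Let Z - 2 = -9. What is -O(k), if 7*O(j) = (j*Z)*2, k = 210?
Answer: 420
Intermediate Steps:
Z = -7 (Z = 2 - 9 = -7)
O(j) = -2*j (O(j) = ((j*(-7))*2)/7 = (-7*j*2)/7 = (-14*j)/7 = -2*j)
-O(k) = -(-2)*210 = -1*(-420) = 420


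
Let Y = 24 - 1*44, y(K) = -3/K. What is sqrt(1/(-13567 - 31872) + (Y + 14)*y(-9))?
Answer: I*sqrt(4129450881)/45439 ≈ 1.4142*I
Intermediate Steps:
Y = -20 (Y = 24 - 44 = -20)
sqrt(1/(-13567 - 31872) + (Y + 14)*y(-9)) = sqrt(1/(-13567 - 31872) + (-20 + 14)*(-3/(-9))) = sqrt(1/(-45439) - (-18)*(-1)/9) = sqrt(-1/45439 - 6*1/3) = sqrt(-1/45439 - 2) = sqrt(-90879/45439) = I*sqrt(4129450881)/45439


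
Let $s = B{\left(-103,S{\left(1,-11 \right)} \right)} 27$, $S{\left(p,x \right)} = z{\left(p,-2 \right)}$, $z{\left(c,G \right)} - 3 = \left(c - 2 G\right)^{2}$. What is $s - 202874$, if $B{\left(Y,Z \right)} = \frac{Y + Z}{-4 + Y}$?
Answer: $- \frac{21705493}{107} \approx -2.0286 \cdot 10^{5}$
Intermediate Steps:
$z{\left(c,G \right)} = 3 + \left(c - 2 G\right)^{2}$
$S{\left(p,x \right)} = 3 + \left(-4 - p\right)^{2}$ ($S{\left(p,x \right)} = 3 + \left(- p + 2 \left(-2\right)\right)^{2} = 3 + \left(- p - 4\right)^{2} = 3 + \left(-4 - p\right)^{2}$)
$B{\left(Y,Z \right)} = \frac{Y + Z}{-4 + Y}$
$s = \frac{2025}{107}$ ($s = \frac{-103 + \left(3 + \left(4 + 1\right)^{2}\right)}{-4 - 103} \cdot 27 = \frac{-103 + \left(3 + 5^{2}\right)}{-107} \cdot 27 = - \frac{-103 + \left(3 + 25\right)}{107} \cdot 27 = - \frac{-103 + 28}{107} \cdot 27 = \left(- \frac{1}{107}\right) \left(-75\right) 27 = \frac{75}{107} \cdot 27 = \frac{2025}{107} \approx 18.925$)
$s - 202874 = \frac{2025}{107} - 202874 = - \frac{21705493}{107}$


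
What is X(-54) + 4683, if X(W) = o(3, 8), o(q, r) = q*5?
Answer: 4698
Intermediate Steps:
o(q, r) = 5*q
X(W) = 15 (X(W) = 5*3 = 15)
X(-54) + 4683 = 15 + 4683 = 4698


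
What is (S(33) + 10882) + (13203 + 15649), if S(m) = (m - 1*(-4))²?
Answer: 41103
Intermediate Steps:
S(m) = (4 + m)² (S(m) = (m + 4)² = (4 + m)²)
(S(33) + 10882) + (13203 + 15649) = ((4 + 33)² + 10882) + (13203 + 15649) = (37² + 10882) + 28852 = (1369 + 10882) + 28852 = 12251 + 28852 = 41103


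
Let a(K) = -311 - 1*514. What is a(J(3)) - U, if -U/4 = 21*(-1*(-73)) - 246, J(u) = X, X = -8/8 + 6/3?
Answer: 4323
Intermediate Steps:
X = 1 (X = -8*1/8 + 6*(1/3) = -1 + 2 = 1)
J(u) = 1
a(K) = -825 (a(K) = -311 - 514 = -825)
U = -5148 (U = -4*(21*(-1*(-73)) - 246) = -4*(21*73 - 246) = -4*(1533 - 246) = -4*1287 = -5148)
a(J(3)) - U = -825 - 1*(-5148) = -825 + 5148 = 4323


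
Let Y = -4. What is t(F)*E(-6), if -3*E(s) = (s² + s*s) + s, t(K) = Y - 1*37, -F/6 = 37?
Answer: 902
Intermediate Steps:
F = -222 (F = -6*37 = -222)
t(K) = -41 (t(K) = -4 - 1*37 = -4 - 37 = -41)
E(s) = -2*s²/3 - s/3 (E(s) = -((s² + s*s) + s)/3 = -((s² + s²) + s)/3 = -(2*s² + s)/3 = -(s + 2*s²)/3 = -2*s²/3 - s/3)
t(F)*E(-6) = -(-41)*(-6)*(1 + 2*(-6))/3 = -(-41)*(-6)*(1 - 12)/3 = -(-41)*(-6)*(-11)/3 = -41*(-22) = 902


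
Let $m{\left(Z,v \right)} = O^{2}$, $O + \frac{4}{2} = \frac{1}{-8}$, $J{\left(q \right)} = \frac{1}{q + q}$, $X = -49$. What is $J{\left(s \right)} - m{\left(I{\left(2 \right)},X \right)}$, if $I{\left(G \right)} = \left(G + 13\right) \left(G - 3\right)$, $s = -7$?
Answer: $- \frac{2055}{448} \approx -4.5871$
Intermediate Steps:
$J{\left(q \right)} = \frac{1}{2 q}$
$I{\left(G \right)} = \left(-3 + G\right) \left(13 + G\right)$ ($I{\left(G \right)} = \left(13 + G\right) \left(-3 + G\right) = \left(-3 + G\right) \left(13 + G\right)$)
$O = - \frac{17}{8}$ ($O = -2 + \frac{1}{-8} = -2 - \frac{1}{8} = - \frac{17}{8} \approx -2.125$)
$m{\left(Z,v \right)} = \frac{289}{64}$ ($m{\left(Z,v \right)} = \left(- \frac{17}{8}\right)^{2} = \frac{289}{64}$)
$J{\left(s \right)} - m{\left(I{\left(2 \right)},X \right)} = \frac{1}{2 \left(-7\right)} - \frac{289}{64} = \frac{1}{2} \left(- \frac{1}{7}\right) - \frac{289}{64} = - \frac{1}{14} - \frac{289}{64} = - \frac{2055}{448}$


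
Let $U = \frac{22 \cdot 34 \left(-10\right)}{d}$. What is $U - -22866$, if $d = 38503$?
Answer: $\frac{880402118}{38503} \approx 22866.0$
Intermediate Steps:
$U = - \frac{7480}{38503}$ ($U = \frac{22 \cdot 34 \left(-10\right)}{38503} = 748 \left(-10\right) \frac{1}{38503} = \left(-7480\right) \frac{1}{38503} = - \frac{7480}{38503} \approx -0.19427$)
$U - -22866 = - \frac{7480}{38503} - -22866 = - \frac{7480}{38503} + 22866 = \frac{880402118}{38503}$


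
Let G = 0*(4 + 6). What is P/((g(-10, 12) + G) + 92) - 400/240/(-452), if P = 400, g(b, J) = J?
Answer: 67865/17628 ≈ 3.8498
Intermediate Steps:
G = 0 (G = 0*10 = 0)
P/((g(-10, 12) + G) + 92) - 400/240/(-452) = 400/((12 + 0) + 92) - 400/240/(-452) = 400/(12 + 92) - 400*1/240*(-1/452) = 400/104 - 5/3*(-1/452) = 400*(1/104) + 5/1356 = 50/13 + 5/1356 = 67865/17628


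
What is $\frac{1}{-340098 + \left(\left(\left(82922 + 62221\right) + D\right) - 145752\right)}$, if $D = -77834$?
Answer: $- \frac{1}{418541} \approx -2.3893 \cdot 10^{-6}$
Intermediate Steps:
$\frac{1}{-340098 + \left(\left(\left(82922 + 62221\right) + D\right) - 145752\right)} = \frac{1}{-340098 + \left(\left(\left(82922 + 62221\right) - 77834\right) - 145752\right)} = \frac{1}{-340098 + \left(\left(145143 - 77834\right) - 145752\right)} = \frac{1}{-340098 + \left(67309 - 145752\right)} = \frac{1}{-340098 - 78443} = \frac{1}{-418541} = - \frac{1}{418541}$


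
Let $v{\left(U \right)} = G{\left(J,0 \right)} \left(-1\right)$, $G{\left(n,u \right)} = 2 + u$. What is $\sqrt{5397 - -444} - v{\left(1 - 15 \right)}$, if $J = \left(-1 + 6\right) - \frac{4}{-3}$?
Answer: $2 + 3 \sqrt{649} \approx 78.426$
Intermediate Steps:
$J = \frac{19}{3}$ ($J = 5 - - \frac{4}{3} = 5 + \frac{4}{3} = \frac{19}{3} \approx 6.3333$)
$v{\left(U \right)} = -2$ ($v{\left(U \right)} = \left(2 + 0\right) \left(-1\right) = 2 \left(-1\right) = -2$)
$\sqrt{5397 - -444} - v{\left(1 - 15 \right)} = \sqrt{5397 - -444} - -2 = \sqrt{5397 + 444} + 2 = \sqrt{5841} + 2 = 3 \sqrt{649} + 2 = 2 + 3 \sqrt{649}$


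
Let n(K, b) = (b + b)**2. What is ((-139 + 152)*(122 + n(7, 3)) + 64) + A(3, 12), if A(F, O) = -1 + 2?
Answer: 2119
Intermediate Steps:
A(F, O) = 1
n(K, b) = 4*b**2 (n(K, b) = (2*b)**2 = 4*b**2)
((-139 + 152)*(122 + n(7, 3)) + 64) + A(3, 12) = ((-139 + 152)*(122 + 4*3**2) + 64) + 1 = (13*(122 + 4*9) + 64) + 1 = (13*(122 + 36) + 64) + 1 = (13*158 + 64) + 1 = (2054 + 64) + 1 = 2118 + 1 = 2119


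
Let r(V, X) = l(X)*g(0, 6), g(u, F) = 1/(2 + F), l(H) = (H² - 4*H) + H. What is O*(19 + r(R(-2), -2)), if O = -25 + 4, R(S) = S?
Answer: -1701/4 ≈ -425.25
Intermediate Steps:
l(H) = H² - 3*H
r(V, X) = X*(-3 + X)/8 (r(V, X) = (X*(-3 + X))/(2 + 6) = (X*(-3 + X))/8 = (X*(-3 + X))*(⅛) = X*(-3 + X)/8)
O = -21
O*(19 + r(R(-2), -2)) = -21*(19 + (⅛)*(-2)*(-3 - 2)) = -21*(19 + (⅛)*(-2)*(-5)) = -21*(19 + 5/4) = -21*81/4 = -1701/4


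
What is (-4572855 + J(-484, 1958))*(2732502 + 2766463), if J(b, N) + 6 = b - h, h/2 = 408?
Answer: -25153151243365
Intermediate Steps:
h = 816 (h = 2*408 = 816)
J(b, N) = -822 + b (J(b, N) = -6 + (b - 1*816) = -6 + (b - 816) = -6 + (-816 + b) = -822 + b)
(-4572855 + J(-484, 1958))*(2732502 + 2766463) = (-4572855 + (-822 - 484))*(2732502 + 2766463) = (-4572855 - 1306)*5498965 = -4574161*5498965 = -25153151243365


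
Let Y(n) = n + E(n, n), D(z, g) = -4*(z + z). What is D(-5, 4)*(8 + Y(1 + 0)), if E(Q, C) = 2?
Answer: 440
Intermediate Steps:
D(z, g) = -8*z
Y(n) = 2 + n (Y(n) = n + 2 = 2 + n)
D(-5, 4)*(8 + Y(1 + 0)) = (-8*(-5))*(8 + (2 + (1 + 0))) = 40*(8 + (2 + 1)) = 40*(8 + 3) = 40*11 = 440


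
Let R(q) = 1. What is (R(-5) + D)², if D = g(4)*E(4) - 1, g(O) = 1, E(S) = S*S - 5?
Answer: 121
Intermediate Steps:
E(S) = -5 + S² (E(S) = S² - 5 = -5 + S²)
D = 10 (D = 1*(-5 + 4²) - 1 = 1*(-5 + 16) - 1 = 1*11 - 1 = 11 - 1 = 10)
(R(-5) + D)² = (1 + 10)² = 11² = 121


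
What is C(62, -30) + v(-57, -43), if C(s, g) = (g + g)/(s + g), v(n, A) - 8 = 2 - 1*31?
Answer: -183/8 ≈ -22.875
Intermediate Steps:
v(n, A) = -21 (v(n, A) = 8 + (2 - 1*31) = 8 + (2 - 31) = 8 - 29 = -21)
C(s, g) = 2*g/(g + s) (C(s, g) = (2*g)/(g + s) = 2*g/(g + s))
C(62, -30) + v(-57, -43) = 2*(-30)/(-30 + 62) - 21 = 2*(-30)/32 - 21 = 2*(-30)*(1/32) - 21 = -15/8 - 21 = -183/8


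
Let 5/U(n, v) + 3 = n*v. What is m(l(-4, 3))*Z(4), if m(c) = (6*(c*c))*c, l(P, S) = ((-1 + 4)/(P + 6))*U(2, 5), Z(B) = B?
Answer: 10125/343 ≈ 29.519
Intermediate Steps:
U(n, v) = 5/(-3 + n*v)
l(P, S) = 15/(7*(6 + P)) (l(P, S) = ((-1 + 4)/(P + 6))*(5/(-3 + 2*5)) = (3/(6 + P))*(5/(-3 + 10)) = (3/(6 + P))*(5/7) = 15/(7*(6 + P)))
m(c) = 6*c³ (m(c) = (6*c²)*c = 6*c³)
m(l(-4, 3))*Z(4) = (6*(15/(7*(6 - 4)))³)*4 = (6*((15/7)/2)³)*4 = (6*((15/7)*(½))³)*4 = (6*(15/14)³)*4 = (6*(3375/2744))*4 = (10125/1372)*4 = 10125/343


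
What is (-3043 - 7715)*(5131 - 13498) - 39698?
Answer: 89972488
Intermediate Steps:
(-3043 - 7715)*(5131 - 13498) - 39698 = -10758*(-8367) - 39698 = 90012186 - 39698 = 89972488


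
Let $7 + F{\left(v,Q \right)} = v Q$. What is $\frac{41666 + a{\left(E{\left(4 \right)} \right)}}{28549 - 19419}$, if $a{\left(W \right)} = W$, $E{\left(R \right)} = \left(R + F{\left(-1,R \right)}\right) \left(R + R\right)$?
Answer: $\frac{4161}{913} \approx 4.5575$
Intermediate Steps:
$F{\left(v,Q \right)} = -7 + Q v$ ($F{\left(v,Q \right)} = -7 + v Q = -7 + Q v$)
$E{\left(R \right)} = - 14 R$ ($E{\left(R \right)} = \left(R + \left(-7 + R \left(-1\right)\right)\right) \left(R + R\right) = \left(R - \left(7 + R\right)\right) 2 R = - 7 \cdot 2 R = - 14 R$)
$\frac{41666 + a{\left(E{\left(4 \right)} \right)}}{28549 - 19419} = \frac{41666 - 56}{28549 - 19419} = \frac{41666 - 56}{9130} = 41610 \cdot \frac{1}{9130} = \frac{4161}{913}$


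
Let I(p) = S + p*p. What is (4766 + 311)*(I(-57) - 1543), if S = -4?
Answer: 8641054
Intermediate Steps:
I(p) = -4 + p**2 (I(p) = -4 + p*p = -4 + p**2)
(4766 + 311)*(I(-57) - 1543) = (4766 + 311)*((-4 + (-57)**2) - 1543) = 5077*((-4 + 3249) - 1543) = 5077*(3245 - 1543) = 5077*1702 = 8641054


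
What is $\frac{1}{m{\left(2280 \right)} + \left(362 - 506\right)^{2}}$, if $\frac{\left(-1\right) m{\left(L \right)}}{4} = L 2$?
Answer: $\frac{1}{2496} \approx 0.00040064$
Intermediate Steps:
$m{\left(L \right)} = - 8 L$ ($m{\left(L \right)} = - 4 L 2 = - 4 \cdot 2 L = - 8 L$)
$\frac{1}{m{\left(2280 \right)} + \left(362 - 506\right)^{2}} = \frac{1}{\left(-8\right) 2280 + \left(362 - 506\right)^{2}} = \frac{1}{-18240 + \left(-144\right)^{2}} = \frac{1}{-18240 + 20736} = \frac{1}{2496}$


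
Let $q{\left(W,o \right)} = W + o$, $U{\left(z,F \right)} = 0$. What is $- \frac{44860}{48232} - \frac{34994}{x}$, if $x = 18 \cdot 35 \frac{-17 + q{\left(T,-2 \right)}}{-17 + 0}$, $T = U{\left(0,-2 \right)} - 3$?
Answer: $- \frac{916089998}{20890485} \approx -43.852$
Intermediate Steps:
$T = -3$ ($T = 0 - 3 = -3$)
$x = \frac{13860}{17}$ ($x = 18 \cdot 35 \frac{-17 - 5}{-17 + 0} = 630 \frac{-17 - 5}{-17} = 630 \left(\left(-22\right) \left(- \frac{1}{17}\right)\right) = 630 \cdot \frac{22}{17} = \frac{13860}{17} \approx 815.29$)
$- \frac{44860}{48232} - \frac{34994}{x} = - \frac{44860}{48232} - \frac{34994}{\frac{13860}{17}} = \left(-44860\right) \frac{1}{48232} - \frac{297449}{6930} = - \frac{11215}{12058} - \frac{297449}{6930} = - \frac{916089998}{20890485}$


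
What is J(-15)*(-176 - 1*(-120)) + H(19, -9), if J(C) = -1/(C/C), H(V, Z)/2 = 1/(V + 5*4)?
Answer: 2186/39 ≈ 56.051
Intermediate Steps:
H(V, Z) = 2/(20 + V) (H(V, Z) = 2/(V + 5*4) = 2/(V + 20) = 2/(20 + V))
J(C) = -1 (J(C) = -1/1 = -1*1 = -1)
J(-15)*(-176 - 1*(-120)) + H(19, -9) = -(-176 - 1*(-120)) + 2/(20 + 19) = -(-176 + 120) + 2/39 = -1*(-56) + 2*(1/39) = 56 + 2/39 = 2186/39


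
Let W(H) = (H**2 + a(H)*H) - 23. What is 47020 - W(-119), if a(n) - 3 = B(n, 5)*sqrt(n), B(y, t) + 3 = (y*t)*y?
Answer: 33239 + 8425438*I*sqrt(119) ≈ 33239.0 + 9.1911e+7*I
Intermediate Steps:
B(y, t) = -3 + t*y**2 (B(y, t) = -3 + (y*t)*y = -3 + (t*y)*y = -3 + t*y**2)
a(n) = 3 + sqrt(n)*(-3 + 5*n**2) (a(n) = 3 + (-3 + 5*n**2)*sqrt(n) = 3 + sqrt(n)*(-3 + 5*n**2))
W(H) = -23 + H**2 + H*(3 + sqrt(H)*(-3 + 5*H**2)) (W(H) = (H**2 + (3 + sqrt(H)*(-3 + 5*H**2))*H) - 23 = (H**2 + H*(3 + sqrt(H)*(-3 + 5*H**2))) - 23 = -23 + H**2 + H*(3 + sqrt(H)*(-3 + 5*H**2)))
47020 - W(-119) = 47020 - (-23 + (-119)**2 - 119*(3 + sqrt(-119)*(-3 + 5*(-119)**2))) = 47020 - (-23 + 14161 - 119*(3 + (I*sqrt(119))*(-3 + 5*14161))) = 47020 - (-23 + 14161 - 119*(3 + (I*sqrt(119))*(-3 + 70805))) = 47020 - (-23 + 14161 - 119*(3 + (I*sqrt(119))*70802)) = 47020 - (-23 + 14161 - 119*(3 + 70802*I*sqrt(119))) = 47020 - (-23 + 14161 + (-357 - 8425438*I*sqrt(119))) = 47020 - (13781 - 8425438*I*sqrt(119)) = 47020 + (-13781 + 8425438*I*sqrt(119)) = 33239 + 8425438*I*sqrt(119)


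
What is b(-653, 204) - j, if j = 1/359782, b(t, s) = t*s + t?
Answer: -48162217431/359782 ≈ -1.3387e+5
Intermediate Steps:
b(t, s) = t + s*t (b(t, s) = s*t + t = t + s*t)
j = 1/359782 ≈ 2.7795e-6
b(-653, 204) - j = -653*(1 + 204) - 1*1/359782 = -653*205 - 1/359782 = -133865 - 1/359782 = -48162217431/359782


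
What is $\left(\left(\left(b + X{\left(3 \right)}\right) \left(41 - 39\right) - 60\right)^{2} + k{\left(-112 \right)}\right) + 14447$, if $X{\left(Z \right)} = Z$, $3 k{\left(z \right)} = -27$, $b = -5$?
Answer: $18534$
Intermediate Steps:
$k{\left(z \right)} = -9$ ($k{\left(z \right)} = \frac{1}{3} \left(-27\right) = -9$)
$\left(\left(\left(b + X{\left(3 \right)}\right) \left(41 - 39\right) - 60\right)^{2} + k{\left(-112 \right)}\right) + 14447 = \left(\left(\left(-5 + 3\right) \left(41 - 39\right) - 60\right)^{2} - 9\right) + 14447 = \left(\left(\left(-2\right) 2 - 60\right)^{2} - 9\right) + 14447 = \left(\left(-4 - 60\right)^{2} - 9\right) + 14447 = \left(\left(-64\right)^{2} - 9\right) + 14447 = \left(4096 - 9\right) + 14447 = 4087 + 14447 = 18534$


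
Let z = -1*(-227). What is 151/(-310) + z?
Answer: 70219/310 ≈ 226.51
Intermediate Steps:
z = 227
151/(-310) + z = 151/(-310) + 227 = -1/310*151 + 227 = -151/310 + 227 = 70219/310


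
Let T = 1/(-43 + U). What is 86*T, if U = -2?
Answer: -86/45 ≈ -1.9111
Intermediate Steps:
T = -1/45 (T = 1/(-43 - 2) = 1/(-45) = -1/45 ≈ -0.022222)
86*T = 86*(-1/45) = -86/45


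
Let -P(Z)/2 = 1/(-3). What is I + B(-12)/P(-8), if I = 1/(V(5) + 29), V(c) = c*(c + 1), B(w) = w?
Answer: -1061/59 ≈ -17.983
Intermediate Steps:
V(c) = c*(1 + c)
P(Z) = ⅔ (P(Z) = -2/(-3) = -2*(-⅓) = ⅔)
I = 1/59 (I = 1/(5*(1 + 5) + 29) = 1/(5*6 + 29) = 1/(30 + 29) = 1/59 ≈ 0.016949)
I + B(-12)/P(-8) = 1/59 - 12/(⅔) = 1/59 + (3/2)*(-12) = 1/59 - 18 = -1061/59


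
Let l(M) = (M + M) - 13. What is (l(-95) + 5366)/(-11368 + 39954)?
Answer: 5163/28586 ≈ 0.18061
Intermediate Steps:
l(M) = -13 + 2*M (l(M) = 2*M - 13 = -13 + 2*M)
(l(-95) + 5366)/(-11368 + 39954) = ((-13 + 2*(-95)) + 5366)/(-11368 + 39954) = ((-13 - 190) + 5366)/28586 = (-203 + 5366)*(1/28586) = 5163*(1/28586) = 5163/28586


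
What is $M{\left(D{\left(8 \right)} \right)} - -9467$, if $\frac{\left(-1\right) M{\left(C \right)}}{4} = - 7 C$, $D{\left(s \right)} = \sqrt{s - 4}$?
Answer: $9523$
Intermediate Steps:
$D{\left(s \right)} = \sqrt{-4 + s}$
$M{\left(C \right)} = 28 C$ ($M{\left(C \right)} = - 4 \left(- 7 C\right) = 28 C$)
$M{\left(D{\left(8 \right)} \right)} - -9467 = 28 \sqrt{-4 + 8} - -9467 = 28 \sqrt{4} + 9467 = 28 \cdot 2 + 9467 = 56 + 9467 = 9523$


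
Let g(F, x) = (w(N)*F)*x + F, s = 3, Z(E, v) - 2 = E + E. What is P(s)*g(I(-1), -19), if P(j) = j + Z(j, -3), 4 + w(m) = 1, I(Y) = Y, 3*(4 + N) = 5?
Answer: -638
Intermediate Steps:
N = -7/3 (N = -4 + (⅓)*5 = -4 + 5/3 = -7/3 ≈ -2.3333)
w(m) = -3 (w(m) = -4 + 1 = -3)
Z(E, v) = 2 + 2*E (Z(E, v) = 2 + (E + E) = 2 + 2*E)
P(j) = 2 + 3*j (P(j) = j + (2 + 2*j) = 2 + 3*j)
g(F, x) = F - 3*F*x (g(F, x) = (-3*F)*x + F = -3*F*x + F = F - 3*F*x)
P(s)*g(I(-1), -19) = (2 + 3*3)*(-(1 - 3*(-19))) = (2 + 9)*(-(1 + 57)) = 11*(-1*58) = 11*(-58) = -638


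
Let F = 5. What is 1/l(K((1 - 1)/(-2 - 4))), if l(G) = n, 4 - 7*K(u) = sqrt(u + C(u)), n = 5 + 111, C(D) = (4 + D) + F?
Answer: 1/116 ≈ 0.0086207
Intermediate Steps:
C(D) = 9 + D (C(D) = (4 + D) + 5 = 9 + D)
n = 116
K(u) = 4/7 - sqrt(9 + 2*u)/7 (K(u) = 4/7 - sqrt(u + (9 + u))/7 = 4/7 - sqrt(9 + 2*u)/7)
l(G) = 116
1/l(K((1 - 1)/(-2 - 4))) = 1/116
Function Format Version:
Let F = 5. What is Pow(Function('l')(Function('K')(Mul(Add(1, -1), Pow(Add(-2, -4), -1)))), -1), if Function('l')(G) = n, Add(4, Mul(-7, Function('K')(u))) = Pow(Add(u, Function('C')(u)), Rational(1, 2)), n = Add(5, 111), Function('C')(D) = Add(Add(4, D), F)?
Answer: Rational(1, 116) ≈ 0.0086207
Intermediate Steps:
Function('C')(D) = Add(9, D) (Function('C')(D) = Add(Add(4, D), 5) = Add(9, D))
n = 116
Function('K')(u) = Add(Rational(4, 7), Mul(Rational(-1, 7), Pow(Add(9, Mul(2, u)), Rational(1, 2)))) (Function('K')(u) = Add(Rational(4, 7), Mul(Rational(-1, 7), Pow(Add(u, Add(9, u)), Rational(1, 2)))) = Add(Rational(4, 7), Mul(Rational(-1, 7), Pow(Add(9, Mul(2, u)), Rational(1, 2)))))
Function('l')(G) = 116
Pow(Function('l')(Function('K')(Mul(Add(1, -1), Pow(Add(-2, -4), -1)))), -1) = Pow(116, -1) = Rational(1, 116)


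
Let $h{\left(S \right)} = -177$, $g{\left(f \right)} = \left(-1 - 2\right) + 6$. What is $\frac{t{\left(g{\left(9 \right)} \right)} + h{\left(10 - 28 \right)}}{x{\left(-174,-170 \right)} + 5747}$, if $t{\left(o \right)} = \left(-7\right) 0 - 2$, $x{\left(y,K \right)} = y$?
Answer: $- \frac{179}{5573} \approx -0.032119$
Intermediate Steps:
$g{\left(f \right)} = 3$ ($g{\left(f \right)} = -3 + 6 = 3$)
$t{\left(o \right)} = -2$ ($t{\left(o \right)} = 0 - 2 = -2$)
$\frac{t{\left(g{\left(9 \right)} \right)} + h{\left(10 - 28 \right)}}{x{\left(-174,-170 \right)} + 5747} = \frac{-2 - 177}{-174 + 5747} = - \frac{179}{5573}$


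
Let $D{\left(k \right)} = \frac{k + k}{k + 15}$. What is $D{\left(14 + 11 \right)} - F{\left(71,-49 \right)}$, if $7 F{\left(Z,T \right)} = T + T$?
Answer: $\frac{61}{4} \approx 15.25$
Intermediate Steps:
$F{\left(Z,T \right)} = \frac{2 T}{7}$ ($F{\left(Z,T \right)} = \frac{T + T}{7} = \frac{2 T}{7}$)
$D{\left(k \right)} = \frac{2 k}{15 + k}$
$D{\left(14 + 11 \right)} - F{\left(71,-49 \right)} = \frac{2 \left(14 + 11\right)}{15 + \left(14 + 11\right)} - \frac{2}{7} \left(-49\right) = 2 \cdot 25 \frac{1}{15 + 25} - -14 = 2 \cdot 25 \cdot \frac{1}{40} + 14 = \frac{5}{4} + 14 = \frac{61}{4}$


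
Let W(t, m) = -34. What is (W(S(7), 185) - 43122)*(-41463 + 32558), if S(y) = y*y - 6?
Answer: 384304180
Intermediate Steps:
S(y) = -6 + y² (S(y) = y² - 6 = -6 + y²)
(W(S(7), 185) - 43122)*(-41463 + 32558) = (-34 - 43122)*(-41463 + 32558) = -43156*(-8905) = 384304180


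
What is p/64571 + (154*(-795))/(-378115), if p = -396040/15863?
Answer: 25050809648758/77459865503579 ≈ 0.32340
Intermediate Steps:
p = -396040/15863 (p = -396040*1/15863 = -396040/15863 ≈ -24.966)
p/64571 + (154*(-795))/(-378115) = -396040/15863/64571 + (154*(-795))/(-378115) = -396040/15863*1/64571 - 122430*(-1/378115) = -396040/1024289773 + 24486/75623 = 25050809648758/77459865503579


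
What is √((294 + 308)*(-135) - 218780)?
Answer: 5*I*√12002 ≈ 547.77*I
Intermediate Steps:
√((294 + 308)*(-135) - 218780) = √(602*(-135) - 218780) = √(-81270 - 218780) = √(-300050) = 5*I*√12002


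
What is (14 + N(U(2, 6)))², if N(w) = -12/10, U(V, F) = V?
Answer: 4096/25 ≈ 163.84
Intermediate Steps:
N(w) = -6/5 (N(w) = -12*⅒ = -6/5)
(14 + N(U(2, 6)))² = (14 - 6/5)² = (64/5)² = 4096/25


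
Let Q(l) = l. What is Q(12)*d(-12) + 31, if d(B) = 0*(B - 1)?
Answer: 31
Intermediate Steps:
d(B) = 0 (d(B) = 0*(-1 + B) = 0)
Q(12)*d(-12) + 31 = 12*0 + 31 = 0 + 31 = 31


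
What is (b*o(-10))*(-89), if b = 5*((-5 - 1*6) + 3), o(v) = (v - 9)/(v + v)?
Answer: 3382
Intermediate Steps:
o(v) = (-9 + v)/(2*v) (o(v) = (-9 + v)/((2*v)) = (-9 + v)*(1/(2*v)) = (-9 + v)/(2*v))
b = -40 (b = 5*((-5 - 6) + 3) = 5*(-11 + 3) = 5*(-8) = -40)
(b*o(-10))*(-89) = -20*(-9 - 10)/(-10)*(-89) = -20*(-1)*(-19)/10*(-89) = -40*19/20*(-89) = -38*(-89) = 3382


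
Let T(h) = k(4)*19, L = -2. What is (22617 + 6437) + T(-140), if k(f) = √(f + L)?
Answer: 29054 + 19*√2 ≈ 29081.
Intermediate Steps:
k(f) = √(-2 + f) (k(f) = √(f - 2) = √(-2 + f))
T(h) = 19*√2 (T(h) = √(-2 + 4)*19 = √2*19 = 19*√2)
(22617 + 6437) + T(-140) = (22617 + 6437) + 19*√2 = 29054 + 19*√2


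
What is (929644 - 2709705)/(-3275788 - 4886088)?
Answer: 1780061/8161876 ≈ 0.21809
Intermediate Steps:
(929644 - 2709705)/(-3275788 - 4886088) = -1780061/(-8161876) = -1780061*(-1/8161876) = 1780061/8161876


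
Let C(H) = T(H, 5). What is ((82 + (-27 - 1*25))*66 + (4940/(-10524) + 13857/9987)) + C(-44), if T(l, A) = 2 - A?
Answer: 17323791497/8758599 ≈ 1977.9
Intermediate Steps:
C(H) = -3 (C(H) = 2 - 1*5 = 2 - 5 = -3)
((82 + (-27 - 1*25))*66 + (4940/(-10524) + 13857/9987)) + C(-44) = ((82 + (-27 - 1*25))*66 + (4940/(-10524) + 13857/9987)) - 3 = ((82 + (-27 - 25))*66 + (4940*(-1/10524) + 13857*(1/9987))) - 3 = ((82 - 52)*66 + (-1235/2631 + 4619/3329)) - 3 = (30*66 + 8041274/8758599) - 3 = (1980 + 8041274/8758599) - 3 = 17350067294/8758599 - 3 = 17323791497/8758599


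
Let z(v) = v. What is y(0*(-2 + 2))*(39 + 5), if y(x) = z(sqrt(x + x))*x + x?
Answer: 0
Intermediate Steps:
y(x) = x + sqrt(2)*x**(3/2) (y(x) = sqrt(x + x)*x + x = sqrt(2*x)*x + x = (sqrt(2)*sqrt(x))*x + x = sqrt(2)*x**(3/2) + x = x + sqrt(2)*x**(3/2))
y(0*(-2 + 2))*(39 + 5) = (0*(-2 + 2) + sqrt(2)*(0*(-2 + 2))**(3/2))*(39 + 5) = (0*0 + sqrt(2)*(0*0)**(3/2))*44 = (0 + sqrt(2)*0**(3/2))*44 = (0 + sqrt(2)*0)*44 = (0 + 0)*44 = 0*44 = 0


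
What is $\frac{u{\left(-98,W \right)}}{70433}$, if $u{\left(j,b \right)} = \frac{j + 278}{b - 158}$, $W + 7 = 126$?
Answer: $- \frac{60}{915629} \approx -6.5529 \cdot 10^{-5}$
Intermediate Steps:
$W = 119$ ($W = -7 + 126 = 119$)
$u{\left(j,b \right)} = \frac{278 + j}{-158 + b}$
$\frac{u{\left(-98,W \right)}}{70433} = \frac{\frac{1}{-158 + 119} \left(278 - 98\right)}{70433} = \frac{1}{-39} \cdot 180 \cdot \frac{1}{70433} = \left(- \frac{1}{39}\right) 180 \cdot \frac{1}{70433} = \left(- \frac{60}{13}\right) \frac{1}{70433} = - \frac{60}{915629}$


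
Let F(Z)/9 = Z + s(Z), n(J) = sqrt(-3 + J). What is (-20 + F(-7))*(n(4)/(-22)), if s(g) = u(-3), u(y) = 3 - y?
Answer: 29/22 ≈ 1.3182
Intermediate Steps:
s(g) = 6 (s(g) = 3 - 1*(-3) = 3 + 3 = 6)
F(Z) = 54 + 9*Z (F(Z) = 9*(Z + 6) = 9*(6 + Z) = 54 + 9*Z)
(-20 + F(-7))*(n(4)/(-22)) = (-20 + (54 + 9*(-7)))*(sqrt(-3 + 4)/(-22)) = (-20 + (54 - 63))*(sqrt(1)*(-1/22)) = (-20 - 9)*(1*(-1/22)) = -29*(-1/22) = 29/22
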